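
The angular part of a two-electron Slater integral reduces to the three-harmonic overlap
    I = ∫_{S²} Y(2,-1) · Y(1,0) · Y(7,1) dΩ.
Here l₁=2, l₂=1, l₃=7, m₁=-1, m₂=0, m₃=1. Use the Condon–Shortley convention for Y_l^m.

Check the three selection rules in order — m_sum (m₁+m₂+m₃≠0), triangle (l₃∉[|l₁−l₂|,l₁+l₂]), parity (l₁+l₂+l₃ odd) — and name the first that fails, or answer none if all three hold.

Σmᵢ = 0  ✓
l₃∈[|l₁−l₂|,l₁+l₂]=[1,3], have l₃=7  ✗
Σlᵢ = 10 ⇒ even

triangle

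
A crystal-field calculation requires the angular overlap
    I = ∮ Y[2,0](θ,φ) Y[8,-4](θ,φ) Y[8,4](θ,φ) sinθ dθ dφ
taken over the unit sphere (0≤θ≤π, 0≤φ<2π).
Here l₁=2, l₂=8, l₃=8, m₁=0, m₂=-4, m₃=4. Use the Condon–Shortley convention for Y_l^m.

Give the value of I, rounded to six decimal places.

0.053119

Checks pass: Σm=0; 18 even; l₃=8∈[6,10].
(2·2+1)(2·8+1)(2·8+1) = 1445
Δ: 2! 2! 14! / 19! → 1/348840
sum: t=0:+1/116121600 t=1:−1/25401600 t=2:+1/116121600 = -1/45158400
3j²(2 8 8; 0 0 0) = Δ·Π!·Σ² = 24/1615  (sign -1)
sum: t=0:+1/348364800 t=1:−1/239500800 t=2:+1/3832012800 = -1/958003200
3j²(2 8 8; 0 -4 4) = Δ·Π!·Σ² = 8/4845  (sign -1)
combine: 4πI² = 1445·24/1615·8/4845 = 64/1805
take √, sign +1: I = 0.05311858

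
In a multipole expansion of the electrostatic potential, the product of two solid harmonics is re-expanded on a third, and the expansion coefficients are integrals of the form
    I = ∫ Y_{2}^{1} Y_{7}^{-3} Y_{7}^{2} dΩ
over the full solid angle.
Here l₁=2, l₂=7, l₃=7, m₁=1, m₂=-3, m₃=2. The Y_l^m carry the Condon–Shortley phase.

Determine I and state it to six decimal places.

m-sum 0 ✓  L=16 even ✓  5≤7≤9 ✓
Π(2lᵢ+1) = 5×15×15 = 1125
triangle coeff Δ(2,7,7) = 1/185640
Σ_t [0,2]: t=0:+1/2419200 t=1:−1/518400 t=2:+1/2419200 = -1/907200
(3j)²=56/3315 [(2 7 7; 0 0 0)], sign=+1
Σ_t [0,1]: t=0:+1/1935360 t=1:−1/4354560 = 1/3483648
(3j)²=125/12376 [(2 7 7; 1 -3 2)], sign=-1
⇒ 4πI² = 9375/48841
I = (-1)√(9375/48841/(4π)) = -0.12359145

-0.123591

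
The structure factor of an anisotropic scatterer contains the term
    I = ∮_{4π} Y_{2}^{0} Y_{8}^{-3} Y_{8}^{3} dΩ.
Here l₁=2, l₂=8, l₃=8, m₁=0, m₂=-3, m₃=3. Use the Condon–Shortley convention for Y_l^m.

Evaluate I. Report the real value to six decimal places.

-0.099597

Checks pass: Σm=0; 18 even; l₃=8∈[6,10].
(2·2+1)(2·8+1)(2·8+1) = 1445
Δ: 2! 2! 14! / 19! → 1/348840
sum: t=0:+1/116121600 t=1:−1/25401600 t=2:+1/116121600 = -1/45158400
3j²(2 8 8; 0 0 0) = Δ·Π!·Σ² = 24/1615  (sign -1)
sum: t=0:+1/174182400 t=1:−1/87091200 t=2:+1/958003200 = -1/212889600
3j²(2 8 8; 0 -3 3) = Δ·Π!·Σ² = 15/2584  (sign +1)
combine: 4πI² = 1445·24/1615·15/2584 = 45/361
take √, sign -1: I = -0.09959734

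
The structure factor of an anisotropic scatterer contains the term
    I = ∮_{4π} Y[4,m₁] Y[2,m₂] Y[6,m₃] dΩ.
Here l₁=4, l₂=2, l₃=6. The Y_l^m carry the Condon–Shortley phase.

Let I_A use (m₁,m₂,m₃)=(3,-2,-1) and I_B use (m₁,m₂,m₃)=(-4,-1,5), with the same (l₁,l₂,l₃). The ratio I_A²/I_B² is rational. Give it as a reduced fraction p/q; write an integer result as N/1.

1/33

Same 4,2,6: normalisation and zero-m 3j drop out of the ratio.
A: Δ: 0! 8! 4! / 13! → 1/6435; sum: t=0:+1/120960 = 1/120960; 3j²(4 2 6; 3 -2 -1) = Δ·Π!·Σ² = 1/1287  (sign -1)
B: Δ: 0! 8! 4! / 13! → 1/6435; sum: t=0:+1/241920 = 1/241920; 3j²(4 2 6; -4 -1 5) = Δ·Π!·Σ² = 1/39  (sign -1)
I_A²/I_B² = (1/1287)/(1/39) = 1/33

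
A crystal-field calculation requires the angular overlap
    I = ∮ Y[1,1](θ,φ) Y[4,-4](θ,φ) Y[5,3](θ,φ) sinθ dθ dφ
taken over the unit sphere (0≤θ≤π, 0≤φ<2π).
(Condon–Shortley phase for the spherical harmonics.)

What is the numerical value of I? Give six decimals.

-0.049106

Rules hold: Σm=0, L=10 even, 3≤5≤5.
N = 3·9·11 = 297
Δ = 0!·2!·8!/11! = 1/495
Racah Σ t=0..0: t=0:+1/576 = 1/576
⇒ 3j(1 4 5; 0 0 0)² = 5/99, sgn -1
Racah Σ t=0..0: t=0:+1/80640 = 1/80640
⇒ 3j(1 4 5; 1 -4 3)² = 1/495, sgn +1
4πI² = N·(3j₀)²·(3jₘ)² = 1/33
I = -1·√(0.030303/4π) = -0.04910640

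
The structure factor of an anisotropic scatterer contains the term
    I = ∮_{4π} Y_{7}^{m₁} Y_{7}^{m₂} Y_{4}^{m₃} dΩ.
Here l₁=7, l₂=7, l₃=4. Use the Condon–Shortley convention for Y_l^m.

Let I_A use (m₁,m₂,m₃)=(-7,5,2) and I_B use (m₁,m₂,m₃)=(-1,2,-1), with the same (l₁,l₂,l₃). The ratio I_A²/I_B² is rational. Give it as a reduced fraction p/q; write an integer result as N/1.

Same 7,7,4: normalisation and zero-m 3j drop out of the ratio.
A: Δ: 10! 4! 4! / 19! → 1/58198140; sum: t=10:+1/348364800 = 1/348364800; 3j²(7 7 4; -7 5 2) = Δ·Π!·Σ² = 11/646  (sign +1)
B: Δ: 10! 4! 4! / 19! → 1/58198140; sum: t=5:−1/2073600 t=6:+1/414720 t=7:−1/725760 t=8:+1/11612160 = 37/58060800; 3j²(7 7 4; -1 2 -1) = Δ·Π!·Σ² = 4107/646646  (sign -1)
I_A²/I_B² = (11/646)/(4107/646646) = 11011/4107

11011/4107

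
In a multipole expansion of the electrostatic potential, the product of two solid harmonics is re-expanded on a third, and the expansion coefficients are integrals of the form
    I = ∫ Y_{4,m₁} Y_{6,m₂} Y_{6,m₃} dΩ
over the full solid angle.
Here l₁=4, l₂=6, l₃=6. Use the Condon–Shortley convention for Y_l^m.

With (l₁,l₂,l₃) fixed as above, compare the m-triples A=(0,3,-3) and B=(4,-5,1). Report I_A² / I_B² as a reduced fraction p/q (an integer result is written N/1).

Shared (l₁,l₂,l₃)=(4,6,6): N and (l;000)² cancel in I_A²/I_B².
A: Δ = 4!·4!·8!/17! = 1/15315300; Racah Σ t=1..4: t=1:−1/1451520 t=2:+1/80640 t=3:−1/51840 t=4:+1/414720 = -1/193536; ⇒ 3j(4 6 6; 0 3 -3)² = 81/17017, sgn +1
B: Δ = 4!·4!·8!/17! = 1/15315300; Racah Σ t=0..0: t=0:+1/2903040 = 1/2903040; ⇒ 3j(4 6 6; 4 -5 1)² = 5/663, sgn -1
I_A²/I_B² = (81/17017)/(5/663) = 243/385

243/385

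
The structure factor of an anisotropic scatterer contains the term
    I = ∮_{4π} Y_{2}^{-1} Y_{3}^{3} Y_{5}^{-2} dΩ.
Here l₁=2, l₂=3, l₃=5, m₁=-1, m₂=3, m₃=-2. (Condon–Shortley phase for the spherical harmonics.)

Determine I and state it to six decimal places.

0.063396

m-sum 0 ✓  L=10 even ✓  1≤5≤5 ✓
Π(2lᵢ+1) = 5×7×11 = 385
triangle coeff Δ(2,3,5) = 1/2310
Σ_t [0,0]: t=0:+1/144 = 1/144
(3j)²=10/231 [(2 3 5; 0 0 0)], sign=-1
Σ_t [0,0]: t=0:+1/4320 = 1/4320
(3j)²=1/330 [(2 3 5; -1 3 -2)], sign=-1
⇒ 4πI² = 5/99
I = (+1)√(5/99/(4π)) = 0.06339609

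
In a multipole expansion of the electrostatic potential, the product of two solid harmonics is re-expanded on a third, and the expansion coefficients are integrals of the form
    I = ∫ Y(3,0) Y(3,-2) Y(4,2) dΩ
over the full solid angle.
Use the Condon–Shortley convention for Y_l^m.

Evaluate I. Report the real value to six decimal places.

-0.044418

m-sum 0 ✓  L=10 even ✓  0≤4≤6 ✓
Π(2lᵢ+1) = 7×7×9 = 441
triangle coeff Δ(3,3,4) = 1/34650
Σ_t [0,2]: t=0:+1/72 t=1:−1/16 t=2:+1/72 = -5/144
(3j)²=2/77 [(3 3 4; 0 0 0)], sign=-1
Σ_t [0,1]: t=0:+1/72 t=1:−1/96 = 1/288
(3j)²=1/462 [(3 3 4; 0 -2 2)], sign=+1
⇒ 4πI² = 3/121
I = (-1)√(3/121/(4π)) = -0.04441841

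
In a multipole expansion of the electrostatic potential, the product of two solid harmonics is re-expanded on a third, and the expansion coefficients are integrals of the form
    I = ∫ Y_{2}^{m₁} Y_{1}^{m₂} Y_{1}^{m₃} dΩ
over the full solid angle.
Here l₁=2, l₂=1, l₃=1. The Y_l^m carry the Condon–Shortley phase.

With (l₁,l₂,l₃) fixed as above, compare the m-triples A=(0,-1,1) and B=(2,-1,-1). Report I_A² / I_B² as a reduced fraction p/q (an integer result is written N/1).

Shared (l₁,l₂,l₃)=(2,1,1): N and (l;000)² cancel in I_A²/I_B².
A: Δ = 2!·2!·0!/5! = 1/30; Racah Σ t=0..0: t=0:+1/4 = 1/4; ⇒ 3j(2 1 1; 0 -1 1)² = 1/30, sgn +1
B: Δ = 2!·2!·0!/5! = 1/30; Racah Σ t=0..0: t=0:+1/4 = 1/4; ⇒ 3j(2 1 1; 2 -1 -1)² = 1/5, sgn +1
I_A²/I_B² = (1/30)/(1/5) = 1/6

1/6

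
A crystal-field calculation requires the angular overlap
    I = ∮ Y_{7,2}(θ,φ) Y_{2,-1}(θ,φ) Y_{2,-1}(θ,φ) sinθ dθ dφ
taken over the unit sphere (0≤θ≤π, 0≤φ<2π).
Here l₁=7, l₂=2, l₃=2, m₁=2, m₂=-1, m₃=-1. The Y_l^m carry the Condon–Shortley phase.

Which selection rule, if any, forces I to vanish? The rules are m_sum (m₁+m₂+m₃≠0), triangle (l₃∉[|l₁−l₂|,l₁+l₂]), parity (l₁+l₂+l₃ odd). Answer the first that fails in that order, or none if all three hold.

triangle

azimuthal sum: 2 − 1 − 1 = 0  ✓
5 ≤ 2 ≤ 9 (triangle on l)  ✗
L = 7 + 2 + 2 = 11 (odd)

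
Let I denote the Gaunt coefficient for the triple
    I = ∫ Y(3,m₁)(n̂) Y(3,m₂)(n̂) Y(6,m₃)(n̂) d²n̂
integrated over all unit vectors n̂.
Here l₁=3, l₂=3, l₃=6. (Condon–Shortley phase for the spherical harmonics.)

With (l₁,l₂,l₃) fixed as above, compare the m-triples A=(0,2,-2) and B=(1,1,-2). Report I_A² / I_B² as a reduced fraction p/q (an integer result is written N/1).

l's match ⇒ only the (l;m) 3-j factors differ between A and B.
A: triangle coeff Δ(3,3,6) = 1/12012; Σ_t [0,0]: t=0:+1/4320 = 1/4320; (3j)²=8/429 [(3 3 6; 0 2 -2)], sign=+1
B: triangle coeff Δ(3,3,6) = 1/12012; Σ_t [0,0]: t=0:+1/2304 = 1/2304; (3j)²=5/143 [(3 3 6; 1 1 -2)], sign=+1
I_A²/I_B² = (8/429)/(5/143) = 8/15

8/15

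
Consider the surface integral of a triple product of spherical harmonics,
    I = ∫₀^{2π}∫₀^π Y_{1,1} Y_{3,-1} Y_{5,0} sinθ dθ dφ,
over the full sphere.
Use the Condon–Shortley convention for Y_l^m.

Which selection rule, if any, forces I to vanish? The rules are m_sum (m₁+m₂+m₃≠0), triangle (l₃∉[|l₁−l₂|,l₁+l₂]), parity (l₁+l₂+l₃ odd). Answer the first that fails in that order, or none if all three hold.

triangle

azimuthal sum: 1 − 1 + 0 = 0  ✓
2 ≤ 5 ≤ 4 (triangle on l)  ✗
L = 1 + 3 + 5 = 9 (odd)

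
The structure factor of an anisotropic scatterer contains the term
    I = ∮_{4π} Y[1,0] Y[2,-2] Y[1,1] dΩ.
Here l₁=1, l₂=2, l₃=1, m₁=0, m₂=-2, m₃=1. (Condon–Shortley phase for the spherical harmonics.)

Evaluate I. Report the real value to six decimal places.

0.000000

Σmᵢ = -1 ≠ 0, so the φ-integral vanishes; I = 0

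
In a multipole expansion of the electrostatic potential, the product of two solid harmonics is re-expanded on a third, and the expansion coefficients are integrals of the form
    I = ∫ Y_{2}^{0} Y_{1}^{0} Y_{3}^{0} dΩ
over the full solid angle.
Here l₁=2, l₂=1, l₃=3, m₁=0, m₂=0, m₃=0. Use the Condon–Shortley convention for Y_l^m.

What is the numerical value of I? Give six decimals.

0.247767

Checks pass: Σm=0; 6 even; l₃=3∈[1,3].
(2·2+1)(2·1+1)(2·3+1) = 105
Δ: 0! 4! 2! / 7! → 1/105
sum: t=0:+1/4 = 1/4
3j²(2 1 3; 0 0 0) = Δ·Π!·Σ² = 3/35  (sign -1)
(m-triple is (0,0,0) — same symbol as above.)
combine: 4πI² = 105·3/35·3/35 = 27/35
take √, sign +1: I = 0.24776670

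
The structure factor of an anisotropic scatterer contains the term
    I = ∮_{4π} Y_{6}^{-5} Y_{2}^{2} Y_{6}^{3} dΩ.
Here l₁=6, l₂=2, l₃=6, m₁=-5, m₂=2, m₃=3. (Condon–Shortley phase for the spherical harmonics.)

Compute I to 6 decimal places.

0.120286

m-sum 0 ✓  L=14 even ✓  4≤6≤8 ✓
Π(2lᵢ+1) = 13×5×13 = 845
triangle coeff Δ(6,2,6) = 1/90090
Σ_t [0,2]: t=0:+1/69120 t=1:−1/14400 t=2:+1/69120 = -7/172800
(3j)²=14/715 [(6 2 6; 0 0 0)], sign=-1
Σ_t [2,2]: t=2:+1/1451520 = 1/1451520
(3j)²=1/91 [(6 2 6; -5 2 3)], sign=-1
⇒ 4πI² = 2/11
I = (+1)√(2/11/(4π)) = 0.12028562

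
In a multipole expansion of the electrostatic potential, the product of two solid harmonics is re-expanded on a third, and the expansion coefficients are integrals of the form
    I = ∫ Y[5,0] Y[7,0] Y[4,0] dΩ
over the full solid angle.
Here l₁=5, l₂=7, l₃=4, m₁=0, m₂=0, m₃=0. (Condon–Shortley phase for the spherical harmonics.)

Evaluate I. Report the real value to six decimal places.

Checks pass: Σm=0; 16 even; l₃=4∈[2,12].
(2·5+1)(2·7+1)(2·4+1) = 1485
Δ: 8! 2! 6! / 17! → 1/6126120
sum: t=3:−1/69120 t=4:+1/20736 t=5:−1/69120 = 1/51840
3j²(5 7 4; 0 0 0) = Δ·Π!·Σ² = 280/21879  (sign +1)
(m-triple is (0,0,0) — same symbol as above.)
combine: 4πI² = 1485·280/21879·280/21879 = 392000/1611753
take √, sign +1: I = 0.13911977

0.139120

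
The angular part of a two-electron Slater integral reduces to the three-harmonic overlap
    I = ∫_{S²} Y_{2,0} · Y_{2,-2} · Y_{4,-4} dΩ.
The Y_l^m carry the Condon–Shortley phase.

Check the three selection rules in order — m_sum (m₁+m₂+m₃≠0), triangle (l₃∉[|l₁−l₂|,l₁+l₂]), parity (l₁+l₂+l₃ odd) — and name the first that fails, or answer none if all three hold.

m_sum

Σmᵢ = -6  ✗
l₃∈[|l₁−l₂|,l₁+l₂]=[0,4], have l₃=4
Σlᵢ = 8 ⇒ even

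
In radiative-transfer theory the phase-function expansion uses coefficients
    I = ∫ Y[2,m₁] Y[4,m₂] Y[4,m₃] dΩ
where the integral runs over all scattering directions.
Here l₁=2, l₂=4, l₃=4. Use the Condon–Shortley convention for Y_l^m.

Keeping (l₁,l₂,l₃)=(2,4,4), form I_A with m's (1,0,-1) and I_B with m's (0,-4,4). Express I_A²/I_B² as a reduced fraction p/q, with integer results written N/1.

Same 2,4,4: normalisation and zero-m 3j drop out of the ratio.
A: Δ: 2! 2! 6! / 11! → 1/13860; sum: t=0:+1/96 t=1:−1/72 = -1/288; 3j²(2 4 4; 1 0 -1) = Δ·Π!·Σ² = 1/462  (sign +1)
B: Δ: 2! 2! 6! / 11! → 1/13860; sum: t=0:+1/2880 = 1/2880; 3j²(2 4 4; 0 -4 4) = Δ·Π!·Σ² = 28/495  (sign +1)
I_A²/I_B² = (1/462)/(28/495) = 15/392

15/392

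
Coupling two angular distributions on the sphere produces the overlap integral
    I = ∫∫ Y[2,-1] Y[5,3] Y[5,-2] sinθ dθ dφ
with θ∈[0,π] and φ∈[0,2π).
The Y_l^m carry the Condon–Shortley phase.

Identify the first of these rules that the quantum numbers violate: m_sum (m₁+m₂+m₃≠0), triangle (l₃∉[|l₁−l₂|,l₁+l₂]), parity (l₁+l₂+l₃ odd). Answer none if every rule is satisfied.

none

azimuthal sum: -1 + 3 − 2 = 0  ✓
3 ≤ 5 ≤ 7 (triangle on l)  ✓
L = 2 + 5 + 5 = 12 (even)  ✓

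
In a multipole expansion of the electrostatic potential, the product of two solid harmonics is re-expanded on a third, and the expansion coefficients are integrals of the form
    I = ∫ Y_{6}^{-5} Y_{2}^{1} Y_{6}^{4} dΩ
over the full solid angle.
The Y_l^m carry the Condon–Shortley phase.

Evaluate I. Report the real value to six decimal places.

-0.197649

m-sum 0 ✓  L=14 even ✓  4≤6≤8 ✓
Π(2lᵢ+1) = 13×5×13 = 845
triangle coeff Δ(6,2,6) = 1/90090
Σ_t [0,2]: t=0:+1/69120 t=1:−1/14400 t=2:+1/69120 = -7/172800
(3j)²=14/715 [(6 2 6; 0 0 0)], sign=-1
Σ_t [1,2]: t=1:−1/7257600 t=2:+1/725760 = 1/806400
(3j)²=27/910 [(6 2 6; -5 1 4)], sign=+1
⇒ 4πI² = 27/55
I = (-1)√(27/55/(4π)) = -0.19764945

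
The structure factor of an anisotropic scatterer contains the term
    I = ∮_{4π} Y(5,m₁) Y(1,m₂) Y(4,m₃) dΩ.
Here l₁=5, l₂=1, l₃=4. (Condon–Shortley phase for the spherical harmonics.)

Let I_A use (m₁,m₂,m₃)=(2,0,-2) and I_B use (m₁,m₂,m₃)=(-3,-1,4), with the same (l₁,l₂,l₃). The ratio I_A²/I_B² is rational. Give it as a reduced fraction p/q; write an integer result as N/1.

21/1

l's match ⇒ only the (l;m) 3-j factors differ between A and B.
A: triangle coeff Δ(5,1,4) = 1/495; Σ_t [1,1]: t=1:−1/1440 = -1/1440; (3j)²=7/165 [(5 1 4; 2 0 -2)], sign=-1
B: triangle coeff Δ(5,1,4) = 1/495; Σ_t [0,0]: t=0:+1/80640 = 1/80640; (3j)²=1/495 [(5 1 4; -3 -1 4)], sign=+1
I_A²/I_B² = (7/165)/(1/495) = 21/1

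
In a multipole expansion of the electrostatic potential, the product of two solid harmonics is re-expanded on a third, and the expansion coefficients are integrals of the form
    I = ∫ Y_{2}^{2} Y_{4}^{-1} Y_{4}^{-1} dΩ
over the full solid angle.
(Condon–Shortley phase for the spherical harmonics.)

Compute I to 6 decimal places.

0.200662

Checks pass: Σm=0; 10 even; l₃=4∈[2,6].
(2·2+1)(2·4+1)(2·4+1) = 405
Δ: 2! 2! 6! / 11! → 1/13860
sum: t=0:+1/192 t=1:−1/36 t=2:+1/192 = -5/288
3j²(2 4 4; 0 0 0) = Δ·Π!·Σ² = 20/693  (sign -1)
sum: t=0:+1/144 = 1/144
3j²(2 4 4; 2 -1 -1) = Δ·Π!·Σ² = 10/231  (sign -1)
combine: 4πI² = 405·20/693·10/231 = 3000/5929
take √, sign +1: I = 0.20066192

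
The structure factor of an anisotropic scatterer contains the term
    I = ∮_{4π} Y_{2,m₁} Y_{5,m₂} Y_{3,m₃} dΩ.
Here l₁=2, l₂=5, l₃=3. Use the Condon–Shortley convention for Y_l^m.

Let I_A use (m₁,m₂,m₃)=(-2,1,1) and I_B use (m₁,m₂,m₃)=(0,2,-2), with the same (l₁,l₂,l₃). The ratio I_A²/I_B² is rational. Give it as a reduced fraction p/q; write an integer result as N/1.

Shared (l₁,l₂,l₃)=(2,5,3): N and (l;000)² cancel in I_A²/I_B².
A: Δ = 4!·0!·6!/11! = 1/2310; Racah Σ t=4..4: t=4:+1/1152 = 1/1152; ⇒ 3j(2 5 3; -2 1 1)² = 1/154, sgn +1
B: Δ = 4!·0!·6!/11! = 1/2310; Racah Σ t=2..2: t=2:+1/480 = 1/480; ⇒ 3j(2 5 3; 0 2 -2)² = 3/110, sgn -1
I_A²/I_B² = (1/154)/(3/110) = 5/21

5/21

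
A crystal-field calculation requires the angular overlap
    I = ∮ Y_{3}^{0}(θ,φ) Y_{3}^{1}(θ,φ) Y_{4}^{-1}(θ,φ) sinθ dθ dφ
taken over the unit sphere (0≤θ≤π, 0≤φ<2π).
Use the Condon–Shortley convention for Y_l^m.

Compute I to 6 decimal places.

Checks pass: Σm=0; 10 even; l₃=4∈[0,6].
(2·3+1)(2·3+1)(2·4+1) = 441
Δ: 2! 4! 4! / 11! → 1/34650
sum: t=0:+1/72 t=1:−1/16 t=2:+1/72 = -5/144
3j²(3 3 4; 0 0 0) = Δ·Π!·Σ² = 2/77  (sign -1)
sum: t=0:+1/288 t=1:−1/24 t=2:+1/48 = -5/288
3j²(3 3 4; 0 1 -1) = Δ·Π!·Σ² = 5/462  (sign +1)
combine: 4πI² = 441·2/77·5/462 = 15/121
take √, sign -1: I = -0.09932258

-0.099323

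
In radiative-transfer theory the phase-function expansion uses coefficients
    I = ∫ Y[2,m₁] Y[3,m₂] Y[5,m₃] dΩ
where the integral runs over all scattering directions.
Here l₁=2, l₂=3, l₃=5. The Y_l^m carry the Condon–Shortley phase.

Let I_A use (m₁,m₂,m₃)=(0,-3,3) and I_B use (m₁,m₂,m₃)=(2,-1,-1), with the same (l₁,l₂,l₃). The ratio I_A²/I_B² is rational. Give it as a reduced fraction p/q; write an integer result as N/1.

28/15

Same 2,3,5: normalisation and zero-m 3j drop out of the ratio.
A: Δ: 0! 4! 6! / 11! → 1/2310; sum: t=0:+1/2880 = 1/2880; 3j²(2 3 5; 0 -3 3) = Δ·Π!·Σ² = 2/165  (sign +1)
B: Δ: 0! 4! 6! / 11! → 1/2310; sum: t=0:+1/1152 = 1/1152; 3j²(2 3 5; 2 -1 -1) = Δ·Π!·Σ² = 1/154  (sign +1)
I_A²/I_B² = (2/165)/(1/154) = 28/15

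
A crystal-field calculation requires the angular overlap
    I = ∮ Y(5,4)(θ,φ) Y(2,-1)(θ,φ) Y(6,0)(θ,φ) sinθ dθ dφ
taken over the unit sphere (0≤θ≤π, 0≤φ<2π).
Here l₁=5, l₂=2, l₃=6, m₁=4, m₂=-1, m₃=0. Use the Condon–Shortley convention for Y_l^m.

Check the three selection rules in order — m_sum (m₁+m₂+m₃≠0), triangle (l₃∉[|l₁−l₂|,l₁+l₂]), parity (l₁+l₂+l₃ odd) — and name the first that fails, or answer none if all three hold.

azimuthal sum: 4 − 1 + 0 = 3  ✗
3 ≤ 6 ≤ 7 (triangle on l)
L = 5 + 2 + 6 = 13 (odd)

m_sum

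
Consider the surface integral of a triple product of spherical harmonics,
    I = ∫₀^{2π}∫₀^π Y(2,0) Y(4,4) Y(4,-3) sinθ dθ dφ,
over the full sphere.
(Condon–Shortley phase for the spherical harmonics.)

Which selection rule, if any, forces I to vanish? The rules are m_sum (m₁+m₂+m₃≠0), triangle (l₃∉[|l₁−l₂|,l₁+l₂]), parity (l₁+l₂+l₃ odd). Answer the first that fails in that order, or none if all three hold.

azimuthal sum: 0 + 4 − 3 = 1  ✗
2 ≤ 4 ≤ 6 (triangle on l)
L = 2 + 4 + 4 = 10 (even)

m_sum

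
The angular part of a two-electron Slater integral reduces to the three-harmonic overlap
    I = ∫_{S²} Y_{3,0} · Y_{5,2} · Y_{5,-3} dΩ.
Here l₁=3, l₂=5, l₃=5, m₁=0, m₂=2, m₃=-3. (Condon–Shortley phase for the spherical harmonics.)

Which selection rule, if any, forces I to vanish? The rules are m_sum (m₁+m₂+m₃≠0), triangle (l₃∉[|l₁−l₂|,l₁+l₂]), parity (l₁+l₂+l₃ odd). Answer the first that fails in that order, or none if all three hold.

m_sum

m₁+m₂+m₃ = 0 + 2 − 3 = -1  ✗
triangle: |3−5|=2 ≤ l₃=5 ≤ 3+5=8
parity: l₁+l₂+l₃ = 13 is odd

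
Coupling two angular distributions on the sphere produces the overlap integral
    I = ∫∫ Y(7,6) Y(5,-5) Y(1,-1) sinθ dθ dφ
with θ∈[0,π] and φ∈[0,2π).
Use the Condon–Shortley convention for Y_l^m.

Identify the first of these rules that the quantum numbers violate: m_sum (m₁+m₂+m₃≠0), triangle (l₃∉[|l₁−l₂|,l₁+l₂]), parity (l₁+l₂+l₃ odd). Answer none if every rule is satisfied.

triangle

Σmᵢ = 0  ✓
l₃∈[|l₁−l₂|,l₁+l₂]=[2,12], have l₃=1  ✗
Σlᵢ = 13 ⇒ odd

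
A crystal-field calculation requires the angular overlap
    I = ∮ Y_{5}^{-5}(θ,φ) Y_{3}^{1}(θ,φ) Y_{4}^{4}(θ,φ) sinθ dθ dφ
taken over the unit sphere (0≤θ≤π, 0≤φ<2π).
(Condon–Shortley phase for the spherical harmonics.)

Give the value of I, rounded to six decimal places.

m-sum 0 ✓  L=12 even ✓  2≤4≤8 ✓
Π(2lᵢ+1) = 11×7×9 = 693
triangle coeff Δ(5,3,4) = 1/180180
Σ_t [1,3]: t=1:−1/576 t=2:+1/144 t=3:−1/576 = 1/288
(3j)²=20/1001 [(5 3 4; 0 0 0)], sign=+1
Σ_t [4,4]: t=4:+1/34560 = 1/34560
(3j)²=14/429 [(5 3 4; -5 1 4)], sign=+1
⇒ 4πI² = 840/1859
I = (+1)√(840/1859/(4π)) = 0.18962475

0.189625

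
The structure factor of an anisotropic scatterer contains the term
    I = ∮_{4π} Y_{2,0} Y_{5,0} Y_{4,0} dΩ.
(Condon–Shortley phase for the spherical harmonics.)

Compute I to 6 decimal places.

Σlᵢ=11 odd — θ-integrand is odd under cosθ→−cosθ; I=0

0.000000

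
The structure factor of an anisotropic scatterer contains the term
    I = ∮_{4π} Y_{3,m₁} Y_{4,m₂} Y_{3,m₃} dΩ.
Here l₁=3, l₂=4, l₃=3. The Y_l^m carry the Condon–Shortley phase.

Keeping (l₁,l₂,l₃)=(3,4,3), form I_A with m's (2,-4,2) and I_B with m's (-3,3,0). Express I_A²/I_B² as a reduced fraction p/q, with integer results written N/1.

Same 3,4,3: normalisation and zero-m 3j drop out of the ratio.
A: Δ: 4! 2! 4! / 11! → 1/34650; sum: t=0:+1/576 = 1/576; 3j²(3 4 3; 2 -4 2) = Δ·Π!·Σ² = 5/99  (sign -1)
B: Δ: 4! 2! 4! / 11! → 1/34650; sum: t=4:+1/288 = 1/288; 3j²(3 4 3; -3 3 0) = Δ·Π!·Σ² = 1/22  (sign -1)
I_A²/I_B² = (5/99)/(1/22) = 10/9

10/9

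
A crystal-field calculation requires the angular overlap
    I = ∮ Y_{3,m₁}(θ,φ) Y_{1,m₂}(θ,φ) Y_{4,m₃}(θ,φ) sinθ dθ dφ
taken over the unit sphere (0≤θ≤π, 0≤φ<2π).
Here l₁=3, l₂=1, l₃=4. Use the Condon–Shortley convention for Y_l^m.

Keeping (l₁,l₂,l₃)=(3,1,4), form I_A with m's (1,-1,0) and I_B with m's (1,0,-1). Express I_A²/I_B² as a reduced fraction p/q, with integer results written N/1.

2/5

l's match ⇒ only the (l;m) 3-j factors differ between A and B.
A: triangle coeff Δ(3,1,4) = 1/252; Σ_t [0,0]: t=0:+1/96 = 1/96; (3j)²=1/42 [(3 1 4; 1 -1 0)], sign=+1
B: triangle coeff Δ(3,1,4) = 1/252; Σ_t [0,0]: t=0:+1/48 = 1/48; (3j)²=5/84 [(3 1 4; 1 0 -1)], sign=-1
I_A²/I_B² = (1/42)/(5/84) = 2/5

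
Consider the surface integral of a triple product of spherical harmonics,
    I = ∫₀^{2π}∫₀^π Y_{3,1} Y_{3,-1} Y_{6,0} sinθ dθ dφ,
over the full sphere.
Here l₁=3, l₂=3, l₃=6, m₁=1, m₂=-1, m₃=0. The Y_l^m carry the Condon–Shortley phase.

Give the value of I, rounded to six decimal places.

0.177816

Rules hold: Σm=0, L=12 even, 0≤6≤6.
N = 7·7·13 = 637
Δ = 0!·6!·6!/13! = 1/12012
Racah Σ t=0..0: t=0:+1/1296 = 1/1296
⇒ 3j(3 3 6; 0 0 0)² = 100/3003, sgn +1
Racah Σ t=0..0: t=0:+1/2304 = 1/2304
⇒ 3j(3 3 6; 1 -1 0)² = 75/4004, sgn +1
4πI² = N·(3j₀)²·(3jₘ)² = 625/1573
I = +1·√(0.39733/4π) = 0.17781595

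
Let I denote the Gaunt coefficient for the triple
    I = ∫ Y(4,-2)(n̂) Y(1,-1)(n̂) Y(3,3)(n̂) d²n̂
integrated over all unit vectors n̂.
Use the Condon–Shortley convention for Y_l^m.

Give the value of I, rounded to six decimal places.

0.061558

m-sum 0 ✓  L=8 even ✓  3≤3≤5 ✓
Π(2lᵢ+1) = 9×3×7 = 189
triangle coeff Δ(4,1,3) = 1/252
Σ_t [1,1]: t=1:−1/36 = -1/36
(3j)²=4/63 [(4 1 3; 0 0 0)], sign=+1
Σ_t [0,0]: t=0:+1/1440 = 1/1440
(3j)²=1/252 [(4 1 3; -2 -1 3)], sign=+1
⇒ 4πI² = 1/21
I = (+1)√(1/21/(4π)) = 0.06155813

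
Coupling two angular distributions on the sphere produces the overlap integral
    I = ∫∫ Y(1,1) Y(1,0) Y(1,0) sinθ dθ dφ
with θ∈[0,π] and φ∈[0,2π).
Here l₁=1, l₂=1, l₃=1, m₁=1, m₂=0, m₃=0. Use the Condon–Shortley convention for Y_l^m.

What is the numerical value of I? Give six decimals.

0.000000

1 + 0 + 0 = 1 ≠ 0: azimuthal integral kills it; I = 0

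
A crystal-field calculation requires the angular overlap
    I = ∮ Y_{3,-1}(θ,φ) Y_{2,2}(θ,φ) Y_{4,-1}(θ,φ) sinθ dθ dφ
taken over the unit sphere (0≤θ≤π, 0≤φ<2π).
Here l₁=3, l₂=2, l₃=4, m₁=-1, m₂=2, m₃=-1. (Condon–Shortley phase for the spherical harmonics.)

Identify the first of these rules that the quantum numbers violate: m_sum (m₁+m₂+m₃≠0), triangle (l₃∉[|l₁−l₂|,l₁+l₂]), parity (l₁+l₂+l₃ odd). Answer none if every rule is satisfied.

Σmᵢ = 0  ✓
l₃∈[|l₁−l₂|,l₁+l₂]=[1,5], have l₃=4  ✓
Σlᵢ = 9 ⇒ odd  ✗

parity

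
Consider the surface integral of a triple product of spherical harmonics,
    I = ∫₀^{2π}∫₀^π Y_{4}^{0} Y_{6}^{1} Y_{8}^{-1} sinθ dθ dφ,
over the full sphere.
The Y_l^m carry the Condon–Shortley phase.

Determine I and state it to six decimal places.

-0.117331

Rules hold: Σm=0, L=18 even, 2≤8≤10.
N = 9·13·17 = 1989
Δ = 2!·6!·10!/19! = 1/23279256
Racah Σ t=0..2: t=0:+1/1658880 t=1:−1/518400 t=2:+1/1658880 = -1/1382400
⇒ 3j(4 6 8; 0 0 0)² = 504/46189, sgn -1
Racah Σ t=0..2: t=0:+1/2903040 t=1:−1/622080 t=2:+1/1382400 = -47/87091200
⇒ 3j(4 6 8; 0 1 -1)² = 2209/277134, sgn +1
4πI² = N·(3j₀)²·(3jₘ)² = 1670004/9653501
I = -1·√(0.172995/4π) = -0.11733063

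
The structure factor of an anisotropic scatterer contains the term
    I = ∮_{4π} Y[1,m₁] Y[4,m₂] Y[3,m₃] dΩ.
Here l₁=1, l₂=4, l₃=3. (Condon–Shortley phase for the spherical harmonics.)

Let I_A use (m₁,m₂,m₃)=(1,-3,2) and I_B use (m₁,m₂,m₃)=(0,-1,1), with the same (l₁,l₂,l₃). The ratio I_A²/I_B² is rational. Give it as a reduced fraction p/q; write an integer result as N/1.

Same 1,4,3: normalisation and zero-m 3j drop out of the ratio.
A: Δ: 2! 0! 6! / 9! → 1/252; sum: t=0:+1/240 = 1/240; 3j²(1 4 3; 1 -3 2) = Δ·Π!·Σ² = 1/12  (sign -1)
B: Δ: 2! 0! 6! / 9! → 1/252; sum: t=1:−1/48 = -1/48; 3j²(1 4 3; 0 -1 1) = Δ·Π!·Σ² = 5/84  (sign -1)
I_A²/I_B² = (1/12)/(5/84) = 7/5

7/5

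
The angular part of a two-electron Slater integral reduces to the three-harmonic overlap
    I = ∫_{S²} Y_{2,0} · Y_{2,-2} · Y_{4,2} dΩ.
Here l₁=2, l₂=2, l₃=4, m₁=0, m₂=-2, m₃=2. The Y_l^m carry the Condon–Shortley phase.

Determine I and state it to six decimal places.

Rules hold: Σm=0, L=8 even, 0≤4≤4.
N = 5·5·9 = 225
Δ = 0!·4!·4!/9! = 1/630
Racah Σ t=0..0: t=0:+1/16 = 1/16
⇒ 3j(2 2 4; 0 0 0)² = 2/35, sgn +1
Racah Σ t=0..0: t=0:+1/96 = 1/96
⇒ 3j(2 2 4; 0 -2 2)² = 1/42, sgn +1
4πI² = N·(3j₀)²·(3jₘ)² = 15/49
I = +1·√(0.306122/4π) = 0.15607835

0.156078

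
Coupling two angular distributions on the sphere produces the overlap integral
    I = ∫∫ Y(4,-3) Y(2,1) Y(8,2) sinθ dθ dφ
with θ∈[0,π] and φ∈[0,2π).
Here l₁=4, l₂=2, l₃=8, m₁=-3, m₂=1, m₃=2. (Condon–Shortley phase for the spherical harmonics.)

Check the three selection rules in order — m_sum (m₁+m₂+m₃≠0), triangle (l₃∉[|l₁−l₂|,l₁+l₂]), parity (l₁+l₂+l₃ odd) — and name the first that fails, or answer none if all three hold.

triangle

Σmᵢ = 0  ✓
l₃∈[|l₁−l₂|,l₁+l₂]=[2,6], have l₃=8  ✗
Σlᵢ = 14 ⇒ even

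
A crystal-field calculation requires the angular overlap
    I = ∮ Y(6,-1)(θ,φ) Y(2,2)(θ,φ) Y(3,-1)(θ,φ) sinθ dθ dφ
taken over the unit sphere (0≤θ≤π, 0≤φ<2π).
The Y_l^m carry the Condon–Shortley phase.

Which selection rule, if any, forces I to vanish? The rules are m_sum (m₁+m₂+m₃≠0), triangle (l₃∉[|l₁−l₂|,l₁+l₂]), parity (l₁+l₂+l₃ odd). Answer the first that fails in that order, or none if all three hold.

azimuthal sum: -1 + 2 − 1 = 0  ✓
4 ≤ 3 ≤ 8 (triangle on l)  ✗
L = 6 + 2 + 3 = 11 (odd)

triangle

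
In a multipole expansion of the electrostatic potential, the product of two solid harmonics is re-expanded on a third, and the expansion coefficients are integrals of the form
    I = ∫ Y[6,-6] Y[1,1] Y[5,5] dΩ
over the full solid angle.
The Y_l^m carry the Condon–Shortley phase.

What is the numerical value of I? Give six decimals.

Rules hold: Σm=0, L=12 even, 5≤5≤7.
N = 13·3·11 = 429
Δ = 2!·10!·0!/13! = 1/858
Racah Σ t=1..1: t=1:−1/14400 = -1/14400
⇒ 3j(6 1 5; 0 0 0)² = 6/143, sgn +1
Racah Σ t=2..2: t=2:+1/7257600 = 1/7257600
⇒ 3j(6 1 5; -6 1 5)² = 1/13, sgn +1
4πI² = N·(3j₀)²·(3jₘ)² = 18/13
I = +1·√(1.38462/4π) = 0.33194004

0.331940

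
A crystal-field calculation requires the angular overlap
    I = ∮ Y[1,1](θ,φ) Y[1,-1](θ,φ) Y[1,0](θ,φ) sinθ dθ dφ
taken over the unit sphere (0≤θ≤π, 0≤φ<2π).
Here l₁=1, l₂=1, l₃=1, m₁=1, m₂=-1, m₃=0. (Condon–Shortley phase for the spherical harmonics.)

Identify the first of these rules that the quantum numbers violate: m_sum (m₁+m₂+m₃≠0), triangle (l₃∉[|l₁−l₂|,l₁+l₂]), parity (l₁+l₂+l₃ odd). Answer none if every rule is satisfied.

azimuthal sum: 1 − 1 + 0 = 0  ✓
0 ≤ 1 ≤ 2 (triangle on l)  ✓
L = 1 + 1 + 1 = 3 (odd)  ✗

parity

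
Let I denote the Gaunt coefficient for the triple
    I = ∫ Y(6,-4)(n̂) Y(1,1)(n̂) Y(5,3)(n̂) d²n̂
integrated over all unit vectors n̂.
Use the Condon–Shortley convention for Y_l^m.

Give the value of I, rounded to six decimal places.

0.274090

Rules hold: Σm=0, L=12 even, 5≤5≤7.
N = 13·3·11 = 429
Δ = 2!·10!·0!/13! = 1/858
Racah Σ t=1..1: t=1:−1/14400 = -1/14400
⇒ 3j(6 1 5; 0 0 0)² = 6/143, sgn +1
Racah Σ t=2..2: t=2:+1/161280 = 1/161280
⇒ 3j(6 1 5; -4 1 3)² = 15/286, sgn +1
4πI² = N·(3j₀)²·(3jₘ)² = 135/143
I = +1·√(0.944056/4π) = 0.27409047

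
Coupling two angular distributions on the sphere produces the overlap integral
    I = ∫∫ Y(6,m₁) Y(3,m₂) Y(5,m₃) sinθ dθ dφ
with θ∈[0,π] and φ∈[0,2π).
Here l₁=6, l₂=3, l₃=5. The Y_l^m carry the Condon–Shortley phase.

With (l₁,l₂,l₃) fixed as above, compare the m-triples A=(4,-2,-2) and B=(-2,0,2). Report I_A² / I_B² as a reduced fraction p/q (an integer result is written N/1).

9/4

Same 6,3,5: normalisation and zero-m 3j drop out of the ratio.
A: Δ: 4! 8! 2! / 15! → 1/675675; sum: t=0:+1/34560 t=1:−1/60480 = 1/80640; 3j²(6 3 5; 4 -2 -2) = Δ·Π!·Σ² = 6/1001  (sign -1)
B: Δ: 4! 8! 2! / 15! → 1/675675; sum: t=1:−1/60480 t=2:+1/5760 t=3:−1/8640 = 1/24192; 3j²(6 3 5; -2 0 2) = Δ·Π!·Σ² = 8/3003  (sign -1)
I_A²/I_B² = (6/1001)/(8/3003) = 9/4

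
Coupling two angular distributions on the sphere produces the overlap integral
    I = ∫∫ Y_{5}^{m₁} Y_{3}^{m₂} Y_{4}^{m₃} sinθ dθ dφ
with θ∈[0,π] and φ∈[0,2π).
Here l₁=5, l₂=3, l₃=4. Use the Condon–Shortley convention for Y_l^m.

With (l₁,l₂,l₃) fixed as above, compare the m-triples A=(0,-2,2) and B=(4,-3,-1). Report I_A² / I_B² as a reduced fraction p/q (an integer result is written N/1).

160/189

Shared (l₁,l₂,l₃)=(5,3,4): N and (l;000)² cancel in I_A²/I_B².
A: Δ = 4!·6!·2!/13! = 1/180180; Racah Σ t=0..1: t=0:+1/2880 t=1:−1/576 = -1/720; ⇒ 3j(5 3 4; 0 -2 2)² = 80/3003, sgn -1
B: Δ = 4!·6!·2!/13! = 1/180180; Racah Σ t=0..0: t=0:+1/5760 = 1/5760; ⇒ 3j(5 3 4; 4 -3 -1)² = 9/286, sgn -1
I_A²/I_B² = (80/3003)/(9/286) = 160/189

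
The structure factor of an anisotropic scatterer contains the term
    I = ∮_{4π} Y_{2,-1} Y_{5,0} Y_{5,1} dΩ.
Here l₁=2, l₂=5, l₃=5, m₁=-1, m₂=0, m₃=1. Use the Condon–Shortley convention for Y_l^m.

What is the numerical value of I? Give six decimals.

Checks pass: Σm=0; 12 even; l₃=5∈[3,7].
(2·2+1)(2·5+1)(2·5+1) = 605
Δ: 2! 2! 8! / 13! → 1/38610
sum: t=0:+1/2880 t=1:−1/576 t=2:+1/2880 = -1/960
3j²(2 5 5; 0 0 0) = Δ·Π!·Σ² = 10/429  (sign +1)
sum: t=1:−1/1152 t=2:+1/1440 = -1/5760
3j²(2 5 5; -1 0 1) = Δ·Π!·Σ² = 1/858  (sign -1)
combine: 4πI² = 605·10/429·1/858 = 25/1521
take √, sign -1: I = -0.03616600

-0.036166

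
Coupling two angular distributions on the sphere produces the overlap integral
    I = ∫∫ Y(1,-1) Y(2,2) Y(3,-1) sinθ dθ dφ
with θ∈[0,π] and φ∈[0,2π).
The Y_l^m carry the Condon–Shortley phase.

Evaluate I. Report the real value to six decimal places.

-0.082589

Rules hold: Σm=0, L=6 even, 1≤3≤3.
N = 3·5·7 = 105
Δ = 0!·2!·4!/7! = 1/105
Racah Σ t=0..0: t=0:+1/4 = 1/4
⇒ 3j(1 2 3; 0 0 0)² = 3/35, sgn -1
Racah Σ t=0..0: t=0:+1/48 = 1/48
⇒ 3j(1 2 3; -1 2 -1)² = 1/105, sgn +1
4πI² = N·(3j₀)²·(3jₘ)² = 3/35
I = -1·√(0.0857143/4π) = -0.08258890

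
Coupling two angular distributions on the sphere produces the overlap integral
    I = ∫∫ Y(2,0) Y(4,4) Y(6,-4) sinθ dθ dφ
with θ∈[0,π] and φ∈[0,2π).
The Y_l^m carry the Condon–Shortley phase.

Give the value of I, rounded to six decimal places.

Checks pass: Σm=0; 12 even; l₃=6∈[2,6].
(2·2+1)(2·4+1)(2·6+1) = 585
Δ: 0! 4! 8! / 13! → 1/6435
sum: t=0:+1/2304 = 1/2304
3j²(2 4 6; 0 0 0) = Δ·Π!·Σ² = 5/143  (sign +1)
sum: t=0:+1/161280 = 1/161280
3j²(2 4 6; 0 4 -4) = Δ·Π!·Σ² = 1/143  (sign +1)
combine: 4πI² = 585·5/143·1/143 = 225/1573
take √, sign +1: I = 0.10668957

0.106690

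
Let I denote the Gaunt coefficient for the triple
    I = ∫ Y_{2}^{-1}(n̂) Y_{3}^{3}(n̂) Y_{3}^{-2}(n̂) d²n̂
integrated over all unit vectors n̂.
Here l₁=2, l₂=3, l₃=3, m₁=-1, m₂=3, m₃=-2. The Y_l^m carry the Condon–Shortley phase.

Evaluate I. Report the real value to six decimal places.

-0.210261

Rules hold: Σm=0, L=8 even, 1≤3≤5.
N = 5·7·7 = 245
Δ = 2!·2!·4!/9! = 1/3780
Racah Σ t=0..2: t=0:+1/24 t=1:−1/4 t=2:+1/24 = -1/6
⇒ 3j(2 3 3; 0 0 0)² = 4/105, sgn +1
Racah Σ t=2..2: t=2:+1/48 = 1/48
⇒ 3j(2 3 3; -1 3 -2)² = 5/84, sgn -1
4πI² = N·(3j₀)²·(3jₘ)² = 5/9
I = -1·√(0.555556/4π) = -0.21026104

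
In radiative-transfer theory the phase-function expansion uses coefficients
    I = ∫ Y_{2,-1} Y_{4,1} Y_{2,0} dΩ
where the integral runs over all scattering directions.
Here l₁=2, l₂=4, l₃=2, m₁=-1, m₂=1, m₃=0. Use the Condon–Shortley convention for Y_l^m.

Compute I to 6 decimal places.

-0.220728

Checks pass: Σm=0; 8 even; l₃=2∈[2,6].
(2·2+1)(2·4+1)(2·2+1) = 225
Δ: 4! 0! 4! / 9! → 1/630
sum: t=2:+1/16 = 1/16
3j²(2 4 2; 0 0 0) = Δ·Π!·Σ² = 2/35  (sign +1)
sum: t=3:−1/24 = -1/24
3j²(2 4 2; -1 1 0) = Δ·Π!·Σ² = 1/21  (sign -1)
combine: 4πI² = 225·2/35·1/21 = 30/49
take √, sign -1: I = -0.22072812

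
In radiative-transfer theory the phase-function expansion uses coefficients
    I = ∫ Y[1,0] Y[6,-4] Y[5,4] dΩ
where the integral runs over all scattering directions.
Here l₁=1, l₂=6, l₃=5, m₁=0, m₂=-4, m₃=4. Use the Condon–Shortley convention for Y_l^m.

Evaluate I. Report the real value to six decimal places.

Rules hold: Σm=0, L=12 even, 5≤5≤7.
N = 3·13·11 = 429
Δ = 2!·0!·10!/13! = 1/858
Racah Σ t=1..1: t=1:−1/14400 = -1/14400
⇒ 3j(1 6 5; 0 0 0)² = 6/143, sgn +1
Racah Σ t=1..1: t=1:−1/362880 = -1/362880
⇒ 3j(1 6 5; 0 -4 4)² = 10/429, sgn +1
4πI² = N·(3j₀)²·(3jₘ)² = 60/143
I = +1·√(0.41958/4π) = 0.18272698

0.182727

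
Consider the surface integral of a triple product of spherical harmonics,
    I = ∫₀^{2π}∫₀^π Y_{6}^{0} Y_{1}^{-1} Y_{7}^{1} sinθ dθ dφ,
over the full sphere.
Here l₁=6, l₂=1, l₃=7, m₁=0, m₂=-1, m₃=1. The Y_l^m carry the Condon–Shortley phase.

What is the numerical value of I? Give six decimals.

-0.185147

m-sum 0 ✓  L=14 even ✓  5≤7≤7 ✓
Π(2lᵢ+1) = 13×3×15 = 585
triangle coeff Δ(6,1,7) = 1/1365
Σ_t [0,0]: t=0:+1/518400 = 1/518400
(3j)²=7/195 [(6 1 7; 0 0 0)], sign=-1
Σ_t [0,0]: t=0:+1/1036800 = 1/1036800
(3j)²=4/195 [(6 1 7; 0 -1 1)], sign=+1
⇒ 4πI² = 28/65
I = (-1)√(28/65/(4π)) = -0.18514731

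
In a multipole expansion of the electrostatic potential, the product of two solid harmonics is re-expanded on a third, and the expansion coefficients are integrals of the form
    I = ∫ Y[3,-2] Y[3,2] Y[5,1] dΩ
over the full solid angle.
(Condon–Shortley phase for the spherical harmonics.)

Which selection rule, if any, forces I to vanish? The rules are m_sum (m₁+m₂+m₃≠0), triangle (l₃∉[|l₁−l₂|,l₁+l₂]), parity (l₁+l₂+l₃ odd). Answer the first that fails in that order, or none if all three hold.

m₁+m₂+m₃ = -2 + 2 + 1 = 1  ✗
triangle: |3−3|=0 ≤ l₃=5 ≤ 3+3=6
parity: l₁+l₂+l₃ = 11 is odd

m_sum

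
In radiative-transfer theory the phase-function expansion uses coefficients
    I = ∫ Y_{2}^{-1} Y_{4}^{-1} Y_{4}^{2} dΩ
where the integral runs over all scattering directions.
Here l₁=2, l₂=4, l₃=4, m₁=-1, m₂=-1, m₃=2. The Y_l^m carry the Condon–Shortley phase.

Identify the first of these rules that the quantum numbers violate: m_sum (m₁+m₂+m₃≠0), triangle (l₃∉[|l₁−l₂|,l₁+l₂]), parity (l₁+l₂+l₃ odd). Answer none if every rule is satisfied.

m₁+m₂+m₃ = -1 − 1 + 2 = 0  ✓
triangle: |2−4|=2 ≤ l₃=4 ≤ 2+4=6  ✓
parity: l₁+l₂+l₃ = 10 is even  ✓

none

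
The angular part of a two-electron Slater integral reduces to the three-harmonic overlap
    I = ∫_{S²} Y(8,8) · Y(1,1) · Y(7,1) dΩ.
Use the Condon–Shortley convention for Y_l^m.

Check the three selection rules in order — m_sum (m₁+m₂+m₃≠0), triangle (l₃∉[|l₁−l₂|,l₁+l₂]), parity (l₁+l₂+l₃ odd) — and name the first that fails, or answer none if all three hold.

m_sum

m₁+m₂+m₃ = 8 + 1 + 1 = 10  ✗
triangle: |8−1|=7 ≤ l₃=7 ≤ 8+1=9
parity: l₁+l₂+l₃ = 16 is even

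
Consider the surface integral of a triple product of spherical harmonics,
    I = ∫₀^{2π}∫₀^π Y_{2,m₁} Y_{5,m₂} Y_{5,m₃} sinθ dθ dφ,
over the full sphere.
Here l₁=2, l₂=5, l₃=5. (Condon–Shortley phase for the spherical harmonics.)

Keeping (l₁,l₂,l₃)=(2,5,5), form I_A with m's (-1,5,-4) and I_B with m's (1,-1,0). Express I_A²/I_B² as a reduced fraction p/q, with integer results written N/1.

l's match ⇒ only the (l;m) 3-j factors differ between A and B.
A: triangle coeff Δ(2,5,5) = 1/38610; Σ_t [2,2]: t=2:+1/80640 = 1/80640; (3j)²=9/286 [(2 5 5; -1 5 -4)], sign=-1
B: triangle coeff Δ(2,5,5) = 1/38610; Σ_t [0,1]: t=0:+1/1152 t=1:−1/1440 = 1/5760; (3j)²=1/858 [(2 5 5; 1 -1 0)], sign=-1
I_A²/I_B² = (9/286)/(1/858) = 27/1

27/1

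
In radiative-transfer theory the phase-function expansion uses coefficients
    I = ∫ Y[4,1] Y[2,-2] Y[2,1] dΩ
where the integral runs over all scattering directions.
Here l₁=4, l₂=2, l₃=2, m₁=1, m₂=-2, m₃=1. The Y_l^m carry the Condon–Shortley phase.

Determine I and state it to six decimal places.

-0.090112

m-sum 0 ✓  L=8 even ✓  2≤2≤6 ✓
Π(2lᵢ+1) = 9×5×5 = 225
triangle coeff Δ(4,2,2) = 1/630
Σ_t [2,2]: t=2:+1/16 = 1/16
(3j)²=2/35 [(4 2 2; 0 0 0)], sign=+1
Σ_t [0,0]: t=0:+1/144 = 1/144
(3j)²=1/126 [(4 2 2; 1 -2 1)], sign=-1
⇒ 4πI² = 5/49
I = (-1)√(5/49/(4π)) = -0.09011188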